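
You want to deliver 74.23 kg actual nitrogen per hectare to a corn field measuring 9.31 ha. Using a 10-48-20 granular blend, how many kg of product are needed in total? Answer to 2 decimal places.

6910.81 kg

Product per hectare = 74.23 / 10% = 742.3 kg.
Total product = 742.3 × 9.31 = 6910.813 kg.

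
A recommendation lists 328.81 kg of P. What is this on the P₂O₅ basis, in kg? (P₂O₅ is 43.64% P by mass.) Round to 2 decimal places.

753.46 kg P₂O₅

P₂O₅ = 328.81 / 0.4364 = 753.4601 kg.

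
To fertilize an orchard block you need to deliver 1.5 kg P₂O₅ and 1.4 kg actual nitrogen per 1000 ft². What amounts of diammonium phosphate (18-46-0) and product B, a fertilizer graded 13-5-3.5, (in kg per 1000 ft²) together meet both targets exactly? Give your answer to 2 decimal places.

Let a = kg of diammonium phosphate, b = kg of product B (per 1000 ft²).
P₂O₅: 0.46·a + 0.05·b = 1.5
N: 0.18·a + 0.13·b = 1.4
Eliminate b: (row1) − 0.05/0.13·(row2) → 0.390769·a = 0.961538, so a = 2.46063.
Then b = (1.4 − 0.18·2.46063) / 0.13 = 7.3622.

2.46 kg diammonium phosphate, 7.36 kg product B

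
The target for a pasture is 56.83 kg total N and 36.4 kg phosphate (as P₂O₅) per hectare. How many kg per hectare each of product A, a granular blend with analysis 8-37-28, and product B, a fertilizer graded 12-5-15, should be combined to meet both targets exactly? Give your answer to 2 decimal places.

With a, b = kg per hectare of product A and product B:
N: 0.08·a + 0.12·b = 56.83
P₂O₅: 0.37·a + 0.05·b = 36.4
Eliminate b: (row1) − 0.12/0.05·(row2) → -0.808·a = -30.53, so a = 37.7847.
Then b = (36.4 − 0.37·37.7847) / 0.05 = 448.394.

37.78 kg product A, 448.39 kg product B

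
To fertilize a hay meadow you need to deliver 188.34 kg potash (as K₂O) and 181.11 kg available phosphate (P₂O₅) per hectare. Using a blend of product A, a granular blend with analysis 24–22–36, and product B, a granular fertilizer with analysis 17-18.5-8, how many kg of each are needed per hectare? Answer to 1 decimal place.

415.4 kg product A, 485.0 kg product B

Per-hectare balance (a = product A, b = product B):
K₂O: 0.36·a + 0.08·b = 188.34
P₂O₅: 0.22·a + 0.185·b = 181.11
Eliminate b: (row1) − 0.08/0.185·(row2) → 0.264865·a = 110.022, so a = 415.39.
Then b = (181.11 − 0.22·415.39) / 0.185 = 484.996.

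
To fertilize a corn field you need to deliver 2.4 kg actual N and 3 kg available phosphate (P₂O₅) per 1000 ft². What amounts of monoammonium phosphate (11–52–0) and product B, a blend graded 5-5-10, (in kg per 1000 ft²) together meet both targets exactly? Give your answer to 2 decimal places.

1.46 kg monoammonium phosphate, 44.78 kg product B

Let a = kg of monoammonium phosphate, b = kg of product B (per 1000 ft²).
N: 0.11·a + 0.05·b = 2.4
P₂O₅: 0.52·a + 0.05·b = 3
Eliminate a: (row1) − 0.11/0.52·(row2) → 0.0394231·b = 1.76538, so b = 44.7805.
Back-substitute: a = (2.4 − 0.05·44.7805) / 0.11 = 1.46341.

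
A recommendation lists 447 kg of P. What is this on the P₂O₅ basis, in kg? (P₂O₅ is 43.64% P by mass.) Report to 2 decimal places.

1024.29 kg P₂O₅

P₂O₅ = 447 / 0.4364 = 1024.2896 kg.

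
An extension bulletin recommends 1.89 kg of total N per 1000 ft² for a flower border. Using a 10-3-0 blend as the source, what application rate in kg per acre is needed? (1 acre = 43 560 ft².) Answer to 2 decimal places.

Product per 1000 ft² = 1.89 / 10% = 18.9 kg.
Convert to per acre: 18.9 × 43.56 = 823.284 kg.

823.28 kg of product per acre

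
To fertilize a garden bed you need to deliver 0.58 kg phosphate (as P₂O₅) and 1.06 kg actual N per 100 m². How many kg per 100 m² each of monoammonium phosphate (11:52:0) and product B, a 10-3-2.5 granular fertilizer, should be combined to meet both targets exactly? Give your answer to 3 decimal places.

With a, b = kg per 100 m² of monoammonium phosphate and product B:
P₂O₅: 0.52·a + 0.03·b = 0.58
N: 0.11·a + 0.1·b = 1.06
Solving simultaneously: a = 0.537988, b = 10.0082.

0.538 kg monoammonium phosphate, 10.008 kg product B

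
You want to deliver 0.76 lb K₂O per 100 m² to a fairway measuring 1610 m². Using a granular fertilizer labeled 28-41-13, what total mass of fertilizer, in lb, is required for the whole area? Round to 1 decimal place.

94.1 lb

Product per 100 m² = 0.76 / 13% = 5.84615 lb.
Total product = 5.84615 × 1610 / 100 = 94.1231 lb.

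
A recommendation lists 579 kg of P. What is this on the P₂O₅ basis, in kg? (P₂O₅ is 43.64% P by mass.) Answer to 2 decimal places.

P₂O₅ = 579 / 0.4364 = 1326.764 kg.

1326.76 kg P₂O₅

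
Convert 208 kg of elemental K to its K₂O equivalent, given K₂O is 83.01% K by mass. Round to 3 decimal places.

K₂O = 208 / 0.8301 = 250.5722 kg.

250.572 kg K₂O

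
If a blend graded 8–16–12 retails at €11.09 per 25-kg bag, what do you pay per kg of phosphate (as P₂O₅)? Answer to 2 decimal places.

€2.77 per kg P₂O₅

P₂O₅ in bag = 25 × 16% = 4 kg.
Cost per kg P₂O₅ = €11.09 / 4 = €2.7725.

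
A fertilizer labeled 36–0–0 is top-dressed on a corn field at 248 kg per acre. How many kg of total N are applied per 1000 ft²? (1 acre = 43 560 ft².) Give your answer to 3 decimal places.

2.050 kg N per thousand sq ft

nitrogen per acre = 248 × 36% = 89.28 kg.
Convert to per 1000 ft²: 89.28 × 0.0229568 = 2.04959 kg.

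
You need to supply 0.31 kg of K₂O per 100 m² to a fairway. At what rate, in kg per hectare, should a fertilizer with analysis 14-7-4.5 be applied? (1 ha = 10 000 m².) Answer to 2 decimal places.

688.89 kg of product per hectare

Product per 100 m² = 0.31 / 4.5% = 6.88889 kg.
Convert to per hectare: 6.88889 × 100 = 688.889 kg.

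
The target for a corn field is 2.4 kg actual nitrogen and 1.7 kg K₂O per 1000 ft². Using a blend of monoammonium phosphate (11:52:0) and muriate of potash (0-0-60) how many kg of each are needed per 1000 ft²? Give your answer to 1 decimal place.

Let a = kg of monoammonium phosphate, b = kg of muriate of potash (per 1000 ft²).
N: 0.11·a + 0·b = 2.4
K₂O: 0·a + 0.6·b = 1.7
Solving simultaneously: a = 21.8182, b = 2.83333.

21.8 kg monoammonium phosphate, 2.8 kg muriate of potash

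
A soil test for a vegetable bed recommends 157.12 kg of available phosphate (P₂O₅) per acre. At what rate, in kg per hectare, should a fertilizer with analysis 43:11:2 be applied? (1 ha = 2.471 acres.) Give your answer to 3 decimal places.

Product per acre = 157.12 / 11% = 1428.36 kg.
Convert to per hectare: 1428.36 × 2.471 = 3529.4865 kg.

3529.487 kg of product per hectare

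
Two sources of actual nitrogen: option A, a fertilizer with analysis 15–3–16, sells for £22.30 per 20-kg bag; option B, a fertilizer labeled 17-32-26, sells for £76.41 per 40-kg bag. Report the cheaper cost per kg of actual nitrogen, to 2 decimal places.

£7.43 per kg N (option A)

option A: N per bag = 20 × 15% = 3 kg; cost = 22.30 / 3 = £7.4333/kg N.
option B: N per bag = 40 × 17% = 6.8 kg; cost = 76.41 / 6.8 = £11.2368/kg N.
option A is cheaper.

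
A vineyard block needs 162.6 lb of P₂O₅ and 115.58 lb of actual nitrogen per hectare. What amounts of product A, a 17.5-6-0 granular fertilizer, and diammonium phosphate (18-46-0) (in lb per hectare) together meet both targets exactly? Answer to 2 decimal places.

Per-hectare balance (a = product A, b = diammonium phosphate):
P₂O₅: 0.06·a + 0.46·b = 162.6
N: 0.175·a + 0.18·b = 115.58
From row1: a = (162.6 − 0.46·b) / 0.06.
Into row2: 0.175·(162.6 − 0.46·b)/0.06 + 0.18·b = 115.58 → b = 308.7547, a = 342.881.

342.88 lb product A, 308.75 lb diammonium phosphate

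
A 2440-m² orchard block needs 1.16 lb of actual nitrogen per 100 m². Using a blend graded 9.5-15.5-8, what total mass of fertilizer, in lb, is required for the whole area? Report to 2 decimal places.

Product per 100 m² = 1.16 / 9.5% = 12.2105 lb.
Total product = 12.2105 × 2440 / 100 = 297.937 lb.

297.94 lb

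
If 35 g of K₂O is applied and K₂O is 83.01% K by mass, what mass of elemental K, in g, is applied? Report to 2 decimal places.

29.05 g K

K = 35 × 0.8301 = 29.0535 g.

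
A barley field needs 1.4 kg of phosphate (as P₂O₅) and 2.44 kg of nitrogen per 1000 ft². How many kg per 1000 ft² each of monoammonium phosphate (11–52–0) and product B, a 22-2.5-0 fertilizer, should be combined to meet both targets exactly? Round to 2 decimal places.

Let a = kg of monoammonium phosphate, b = kg of product B (per 1000 ft²).
P₂O₅: 0.52·a + 0.025·b = 1.4
N: 0.11·a + 0.22·b = 2.44
Eliminate a: (row1) − 0.52/0.11·(row2) → -1.015·b = -10.1345, so b = 9.98477.
Back-substitute: a = (1.4 − 0.025·9.98477) / 0.52 = 2.21227.

2.21 kg monoammonium phosphate, 9.98 kg product B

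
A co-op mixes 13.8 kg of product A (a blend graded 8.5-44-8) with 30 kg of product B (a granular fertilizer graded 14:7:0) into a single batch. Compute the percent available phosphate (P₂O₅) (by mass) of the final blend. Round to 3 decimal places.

18.658% P₂O₅

Total mass = 13.8 + 30 = 43.8 kg.
P₂O₅ mass = 44%×13.8 + 7%×30 = 8.172 kg.
% P₂O₅ = 8.172 / 43.8 = 18.6575%.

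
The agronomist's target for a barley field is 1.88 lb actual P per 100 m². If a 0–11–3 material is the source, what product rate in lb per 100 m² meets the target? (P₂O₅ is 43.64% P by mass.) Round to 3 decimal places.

39.163 lb of product per hundred sq m

As P₂O₅: 1.88 / 0.4364 = 4.30797 lb per 100 m².
Product per 100 m² = 4.30797 / 11% = 39.1634 lb.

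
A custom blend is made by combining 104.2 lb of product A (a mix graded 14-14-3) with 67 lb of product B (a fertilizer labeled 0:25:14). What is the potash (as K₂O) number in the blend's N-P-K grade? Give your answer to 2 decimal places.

7.30% K₂O

Total mass = 104.2 + 67 = 171.2 lb.
K₂O mass = 3%×104.2 + 14%×67 = 12.506 lb.
% K₂O = 12.506 / 171.2 = 7.30491%.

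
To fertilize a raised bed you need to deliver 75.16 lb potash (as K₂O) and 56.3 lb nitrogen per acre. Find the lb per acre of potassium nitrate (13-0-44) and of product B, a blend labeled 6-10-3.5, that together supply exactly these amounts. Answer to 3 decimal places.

Let a = lb of potassium nitrate, b = lb of product B (per acre).
K₂O: 0.44·a + 0.035·b = 75.16
N: 0.13·a + 0.06·b = 56.3
Solving simultaneously: a = 116.2059, b = 686.5538.

116.206 lb potassium nitrate, 686.554 lb product B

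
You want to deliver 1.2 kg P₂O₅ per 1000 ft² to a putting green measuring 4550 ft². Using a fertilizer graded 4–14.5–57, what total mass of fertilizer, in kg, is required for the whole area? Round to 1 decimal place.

37.7 kg

Product per 1000 ft² = 1.2 / 14.5% = 8.27586 kg.
Total product = 8.27586 × 4550 / 1000 = 37.6552 kg.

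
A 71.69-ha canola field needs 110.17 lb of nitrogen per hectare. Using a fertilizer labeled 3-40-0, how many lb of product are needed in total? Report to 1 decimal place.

263269.6 lb

Product per hectare = 110.17 / 3% = 3672.33 lb.
Total product = 3672.33 × 71.69 = 263269.58 lb.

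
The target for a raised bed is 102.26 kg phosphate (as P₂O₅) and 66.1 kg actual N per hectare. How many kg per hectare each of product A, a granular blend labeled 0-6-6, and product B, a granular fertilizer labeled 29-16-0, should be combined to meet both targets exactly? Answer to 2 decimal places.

1096.52 kg product A, 227.93 kg product B

Per-hectare balance (a = product A, b = product B):
P₂O₅: 0.06·a + 0.16·b = 102.26
N: 0·a + 0.29·b = 66.1
Solving simultaneously: a = 1096.517, b = 227.931.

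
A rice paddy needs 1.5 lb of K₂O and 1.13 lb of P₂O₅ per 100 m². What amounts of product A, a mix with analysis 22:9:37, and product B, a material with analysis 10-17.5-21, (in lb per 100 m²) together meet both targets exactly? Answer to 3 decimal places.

0.550 lb product A, 6.174 lb product B

Per-100 m² balance (a = product A, b = product B):
K₂O: 0.37·a + 0.21·b = 1.5
P₂O₅: 0.09·a + 0.175·b = 1.13
Eliminate b: (row1) − 0.21/0.175·(row2) → 0.262·a = 0.144, so a = 0.549618.
Then b = (1.13 − 0.09·0.549618) / 0.175 = 6.17448.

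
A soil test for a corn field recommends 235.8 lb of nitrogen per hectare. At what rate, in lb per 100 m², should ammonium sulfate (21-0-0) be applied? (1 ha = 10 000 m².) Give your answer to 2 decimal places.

Product per hectare = 235.8 / 21% = 1122.86 lb.
Convert to per 100 m²: 1122.86 × 0.01 = 11.2286 lb.

11.23 lb of product per hundred sq m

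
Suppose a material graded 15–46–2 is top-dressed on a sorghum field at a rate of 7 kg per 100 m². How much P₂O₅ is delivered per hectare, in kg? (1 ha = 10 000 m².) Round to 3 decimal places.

322.000 kg P₂O₅ per hectare

P₂O₅ per 100 m² = 7 × 46% = 3.22 kg.
Convert to per hectare: 3.22 × 100 = 322 kg.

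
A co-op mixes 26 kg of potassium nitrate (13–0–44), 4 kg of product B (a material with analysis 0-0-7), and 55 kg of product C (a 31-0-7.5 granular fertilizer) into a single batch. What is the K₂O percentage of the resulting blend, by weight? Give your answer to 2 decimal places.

Total mass = 26 + 4 + 55 = 85 kg.
K₂O mass = 44%×26 + 7%×4 + 7.5%×55 = 15.845 kg.
% K₂O = 15.845 / 85 = 18.6412%.

18.64% K₂O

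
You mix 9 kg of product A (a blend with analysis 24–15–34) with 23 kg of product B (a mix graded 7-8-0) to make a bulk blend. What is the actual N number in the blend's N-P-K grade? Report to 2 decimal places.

Total mass = 9 + 23 = 32 kg.
N mass = 24%×9 + 7%×23 = 3.77 kg.
% N = 3.77 / 32 = 11.7813%.

11.78% N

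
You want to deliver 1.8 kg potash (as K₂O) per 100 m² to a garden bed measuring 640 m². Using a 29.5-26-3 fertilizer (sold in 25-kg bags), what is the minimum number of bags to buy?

16 bags

Product per 100 m² = 1.8 / 3% = 60 kg.
Total product = 60 × 640 / 100 = 384 kg.
Bags = ⌈384 / 25⌉ = 16.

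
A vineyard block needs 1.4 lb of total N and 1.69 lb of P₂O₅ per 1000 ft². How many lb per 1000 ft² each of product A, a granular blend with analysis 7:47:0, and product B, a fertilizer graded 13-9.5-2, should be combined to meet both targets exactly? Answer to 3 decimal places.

1.592 lb product A, 9.912 lb product B

With a, b = lb per 1000 ft² of product A and product B:
N: 0.07·a + 0.13·b = 1.4
P₂O₅: 0.47·a + 0.095·b = 1.69
Solving simultaneously: a = 1.59229, b = 9.91185.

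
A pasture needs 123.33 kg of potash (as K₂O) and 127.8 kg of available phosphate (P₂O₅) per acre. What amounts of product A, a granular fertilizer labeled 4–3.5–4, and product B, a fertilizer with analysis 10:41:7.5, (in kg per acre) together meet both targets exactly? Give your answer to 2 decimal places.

With a, b = kg per acre of product A and product B:
K₂O: 0.04·a + 0.075·b = 123.33
P₂O₅: 0.035·a + 0.41·b = 127.8
Solving simultaneously: a = 2974.976, b = 57.7459.

2974.98 kg product A, 57.75 kg product B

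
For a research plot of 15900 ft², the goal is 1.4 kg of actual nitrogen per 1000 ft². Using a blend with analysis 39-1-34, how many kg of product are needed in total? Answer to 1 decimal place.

Product per 1000 ft² = 1.4 / 39% = 3.58974 kg.
Total product = 3.58974 × 15900 / 1000 = 57.0769 kg.

57.1 kg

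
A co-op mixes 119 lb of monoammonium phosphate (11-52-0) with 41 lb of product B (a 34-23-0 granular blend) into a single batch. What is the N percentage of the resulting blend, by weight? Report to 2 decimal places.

16.89% N

Total mass = 119 + 41 = 160 lb.
N mass = 11%×119 + 34%×41 = 27.03 lb.
% N = 27.03 / 160 = 16.8938%.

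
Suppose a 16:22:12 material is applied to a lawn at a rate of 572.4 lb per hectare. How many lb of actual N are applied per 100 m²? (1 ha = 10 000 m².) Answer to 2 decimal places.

nitrogen per hectare = 572.4 × 16% = 91.584 lb.
Convert to per 100 m²: 91.584 × 0.01 = 0.91584 lb.

0.92 lb N per hundred sq m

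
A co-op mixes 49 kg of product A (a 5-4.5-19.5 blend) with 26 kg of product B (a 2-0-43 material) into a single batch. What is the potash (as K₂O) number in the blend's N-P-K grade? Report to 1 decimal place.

27.6% K₂O

Total mass = 49 + 26 = 75 kg.
K₂O mass = 19.5%×49 + 43%×26 = 20.735 kg.
% K₂O = 20.735 / 75 = 27.6467%.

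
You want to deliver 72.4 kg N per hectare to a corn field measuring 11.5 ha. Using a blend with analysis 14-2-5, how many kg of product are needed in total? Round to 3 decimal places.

5947.143 kg

Product per hectare = 72.4 / 14% = 517.143 kg.
Total product = 517.143 × 11.5 = 5947.1429 kg.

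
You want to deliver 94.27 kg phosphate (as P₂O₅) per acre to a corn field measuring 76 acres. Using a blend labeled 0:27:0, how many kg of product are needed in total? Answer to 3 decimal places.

Product per acre = 94.27 / 27% = 349.148 kg.
Total product = 349.148 × 76 = 26535.2593 kg.

26535.259 kg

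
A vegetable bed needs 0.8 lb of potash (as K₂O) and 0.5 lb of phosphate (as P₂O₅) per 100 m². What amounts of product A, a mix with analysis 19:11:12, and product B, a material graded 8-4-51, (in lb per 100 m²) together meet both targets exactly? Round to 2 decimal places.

Let a = lb of product A, b = lb of product B (per 100 m²).
K₂O: 0.12·a + 0.51·b = 0.8
P₂O₅: 0.11·a + 0.04·b = 0.5
Solving simultaneously: a = 4.34698, b = 0.545809.

4.35 lb product A, 0.55 lb product B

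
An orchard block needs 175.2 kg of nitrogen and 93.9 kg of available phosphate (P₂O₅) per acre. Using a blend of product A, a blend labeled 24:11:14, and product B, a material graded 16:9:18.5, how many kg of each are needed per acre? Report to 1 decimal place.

186.0 kg product A, 816.0 kg product B

With a, b = kg per acre of product A and product B:
N: 0.24·a + 0.16·b = 175.2
P₂O₅: 0.11·a + 0.09·b = 93.9
Eliminate b: (row1) − 0.16/0.09·(row2) → 0.0444444·a = 8.26667, so a = 186.
Then b = (93.9 − 0.11·186) / 0.09 = 816.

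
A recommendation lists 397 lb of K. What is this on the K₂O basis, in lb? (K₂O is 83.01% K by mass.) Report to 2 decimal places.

478.26 lb K₂O

K₂O = 397 / 0.8301 = 478.256 lb.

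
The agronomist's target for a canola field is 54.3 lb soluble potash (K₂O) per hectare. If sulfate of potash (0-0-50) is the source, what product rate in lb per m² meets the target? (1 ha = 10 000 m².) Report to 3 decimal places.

Product per hectare = 54.3 / 50% = 108.6 lb.
Convert to per m²: 108.6 × 0.0001 = 0.01086 lb.

0.011 lb of product per sq m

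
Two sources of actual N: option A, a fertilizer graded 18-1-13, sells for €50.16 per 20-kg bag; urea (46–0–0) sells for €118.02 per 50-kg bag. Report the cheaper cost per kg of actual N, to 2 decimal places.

option A: N per bag = 20 × 18% = 3.6 kg; cost = 50.16 / 3.6 = €13.9333/kg N.
urea: N per bag = 50 × 46% = 23 kg; cost = 118.02 / 23 = €5.1313/kg N.
urea is cheaper.

€5.13 per kg N (urea)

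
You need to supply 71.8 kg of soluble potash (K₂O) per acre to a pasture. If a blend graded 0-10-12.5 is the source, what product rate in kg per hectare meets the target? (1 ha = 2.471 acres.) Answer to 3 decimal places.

1419.342 kg of product per hectare

Product per acre = 71.8 / 12.5% = 574.4 kg.
Convert to per hectare: 574.4 × 2.471 = 1419.3424 kg.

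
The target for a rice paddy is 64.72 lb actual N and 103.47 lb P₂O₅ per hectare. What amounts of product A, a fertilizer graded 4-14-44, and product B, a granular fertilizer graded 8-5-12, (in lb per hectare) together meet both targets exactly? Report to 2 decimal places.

548.00 lb product A, 535.00 lb product B

Let a = lb of product A, b = lb of product B (per hectare).
N: 0.04·a + 0.08·b = 64.72
P₂O₅: 0.14·a + 0.05·b = 103.47
From row1: a = (64.72 − 0.08·b) / 0.04.
Into row2: 0.14·(64.72 − 0.08·b)/0.04 + 0.05·b = 103.47 → b = 535, a = 548.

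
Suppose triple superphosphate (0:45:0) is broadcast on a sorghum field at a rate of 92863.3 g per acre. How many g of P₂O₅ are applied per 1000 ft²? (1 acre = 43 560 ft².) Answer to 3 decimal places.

P₂O₅ per acre = 92863.3 × 45% = 41788.5 g.
Convert to per 1000 ft²: 41788.5 × 0.0229568 = 959.3316 g.

959.332 g P₂O₅ per thousand sq ft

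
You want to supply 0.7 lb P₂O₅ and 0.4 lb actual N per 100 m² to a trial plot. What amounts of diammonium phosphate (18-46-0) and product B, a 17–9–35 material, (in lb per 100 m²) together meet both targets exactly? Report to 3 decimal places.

1.339 lb diammonium phosphate, 0.935 lb product B

With a, b = lb per 100 m² of diammonium phosphate and product B:
P₂O₅: 0.46·a + 0.09·b = 0.7
N: 0.18·a + 0.17·b = 0.4
From row1: a = (0.7 − 0.09·b) / 0.46.
Into row2: 0.18·(0.7 − 0.09·b)/0.46 + 0.17·b = 0.4 → b = 0.935484, a = 1.33871.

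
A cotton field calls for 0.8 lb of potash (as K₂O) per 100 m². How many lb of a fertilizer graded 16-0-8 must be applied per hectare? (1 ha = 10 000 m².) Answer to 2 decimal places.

Product per 100 m² = 0.8 / 8% = 10 lb.
Convert to per hectare: 10 × 100 = 1000 lb.

1000.00 lb of product per hectare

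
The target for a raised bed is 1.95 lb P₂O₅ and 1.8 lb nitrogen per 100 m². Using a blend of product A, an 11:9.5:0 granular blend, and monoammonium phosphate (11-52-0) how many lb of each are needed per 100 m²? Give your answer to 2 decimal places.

With a, b = lb per 100 m² of product A and monoammonium phosphate:
P₂O₅: 0.095·a + 0.52·b = 1.95
N: 0.11·a + 0.11·b = 1.8
Eliminate a: (row1) − 0.095/0.11·(row2) → 0.425·b = 0.395455, so b = 0.930481.
Back-substitute: a = (1.95 − 0.52·0.930481) / 0.095 = 15.4332.

15.43 lb product A, 0.93 lb monoammonium phosphate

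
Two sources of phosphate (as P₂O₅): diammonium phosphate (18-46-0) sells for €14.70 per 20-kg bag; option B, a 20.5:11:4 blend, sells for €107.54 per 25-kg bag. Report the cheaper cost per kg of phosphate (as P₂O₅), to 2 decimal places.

€1.60 per kg P₂O₅ (diammonium phosphate)

diammonium phosphate: P₂O₅ per bag = 20 × 46% = 9.2 kg; cost = 14.70 / 9.2 = €1.5978/kg P₂O₅.
option B: P₂O₅ per bag = 25 × 11% = 2.75 kg; cost = 107.54 / 2.75 = €39.1055/kg P₂O₅.
diammonium phosphate is cheaper.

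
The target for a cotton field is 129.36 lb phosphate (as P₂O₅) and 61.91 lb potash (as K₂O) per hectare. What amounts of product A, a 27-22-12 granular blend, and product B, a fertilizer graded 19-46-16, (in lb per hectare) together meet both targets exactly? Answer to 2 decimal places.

389.05 lb product A, 95.15 lb product B

With a, b = lb per hectare of product A and product B:
P₂O₅: 0.22·a + 0.46·b = 129.36
K₂O: 0.12·a + 0.16·b = 61.91
Eliminate b: (row1) − 0.46/0.16·(row2) → -0.125·a = -48.6312, so a = 389.05.
Then b = (61.91 − 0.12·389.05) / 0.16 = 95.15.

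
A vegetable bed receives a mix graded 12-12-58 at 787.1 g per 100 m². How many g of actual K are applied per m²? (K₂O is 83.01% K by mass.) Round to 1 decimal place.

3.8 g K per sq m

K₂O per 100 m² = 787.1 × 58% = 456.518 g.
Elemental K = 456.518 × 0.8301 = 378.956 g per 100 m².
Convert to per m²: 378.956 × 0.01 = 3.78956 g.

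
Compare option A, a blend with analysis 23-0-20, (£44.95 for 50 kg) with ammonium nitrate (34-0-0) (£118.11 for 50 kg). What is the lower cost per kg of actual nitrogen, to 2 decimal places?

option A: N per bag = 50 × 23% = 11.5 kg; cost = 44.95 / 11.5 = £3.9087/kg N.
ammonium nitrate: N per bag = 50 × 34% = 17 kg; cost = 118.11 / 17 = £6.9476/kg N.
option A is cheaper.

£3.91 per kg N (option A)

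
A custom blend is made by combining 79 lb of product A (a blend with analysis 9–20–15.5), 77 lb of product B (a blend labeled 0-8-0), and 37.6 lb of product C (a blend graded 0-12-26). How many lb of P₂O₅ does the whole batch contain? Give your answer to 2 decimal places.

P₂O₅ mass = 20%×79 + 8%×77 + 12%×37.6 = 26.472 lb.

26.47 lb P₂O₅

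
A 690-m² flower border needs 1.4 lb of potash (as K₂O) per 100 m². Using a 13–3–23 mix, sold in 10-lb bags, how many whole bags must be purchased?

Product per 100 m² = 1.4 / 23% = 6.08696 lb.
Total product = 6.08696 × 690 / 100 = 42 lb.
Bags = ⌈42 / 10⌉ = 5.

5 bags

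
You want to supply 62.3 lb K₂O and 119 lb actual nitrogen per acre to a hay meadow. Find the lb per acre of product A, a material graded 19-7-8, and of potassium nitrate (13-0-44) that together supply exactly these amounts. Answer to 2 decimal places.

Per-acre balance (a = product A, b = potassium nitrate):
K₂O: 0.08·a + 0.44·b = 62.3
N: 0.19·a + 0.13·b = 119
Eliminate a: (row1) − 0.08/0.19·(row2) → 0.385263·b = 12.1947, so b = 31.653.
Back-substitute: a = (62.3 − 0.44·31.653) / 0.08 = 604.658.

604.66 lb product A, 31.65 lb potassium nitrate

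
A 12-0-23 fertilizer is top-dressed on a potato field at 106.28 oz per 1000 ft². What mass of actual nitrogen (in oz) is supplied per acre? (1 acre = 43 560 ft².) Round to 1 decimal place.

nitrogen per 1000 ft² = 106.28 × 12% = 12.7536 oz.
Convert to per acre: 12.7536 × 43.56 = 555.547 oz.

555.5 oz N per acre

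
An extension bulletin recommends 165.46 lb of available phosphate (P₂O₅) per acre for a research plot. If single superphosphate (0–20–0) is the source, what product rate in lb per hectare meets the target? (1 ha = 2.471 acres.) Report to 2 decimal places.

2044.26 lb of product per hectare

Product per acre = 165.46 / 20% = 827.3 lb.
Convert to per hectare: 827.3 × 2.471 = 2044.258 lb.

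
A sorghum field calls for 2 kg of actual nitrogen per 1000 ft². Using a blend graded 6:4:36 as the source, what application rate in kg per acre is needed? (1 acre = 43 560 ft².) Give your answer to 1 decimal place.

1452.0 kg of product per acre

Product per 1000 ft² = 2 / 6% = 33.3333 kg.
Convert to per acre: 33.3333 × 43.56 = 1452 kg.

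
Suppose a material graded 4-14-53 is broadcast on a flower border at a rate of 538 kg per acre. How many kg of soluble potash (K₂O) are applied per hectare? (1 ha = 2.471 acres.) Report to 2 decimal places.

704.58 kg K₂O per hectare

K₂O per acre = 538 × 53% = 285.14 kg.
Convert to per hectare: 285.14 × 2.471 = 704.581 kg.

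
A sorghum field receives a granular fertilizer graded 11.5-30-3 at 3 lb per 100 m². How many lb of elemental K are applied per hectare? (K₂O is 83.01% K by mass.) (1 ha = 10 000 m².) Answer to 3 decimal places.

7.471 lb K per hectare

K₂O per 100 m² = 3 × 3% = 0.09 lb.
Elemental K = 0.09 × 0.8301 = 0.074709 lb per 100 m².
Convert to per hectare: 0.074709 × 100 = 7.4709 lb.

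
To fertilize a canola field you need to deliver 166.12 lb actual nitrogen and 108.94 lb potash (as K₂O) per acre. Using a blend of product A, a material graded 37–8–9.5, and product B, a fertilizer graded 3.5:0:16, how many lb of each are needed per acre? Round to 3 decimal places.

407.451 lb product A, 438.951 lb product B

Let a = lb of product A, b = lb of product B (per acre).
N: 0.37·a + 0.035·b = 166.12
K₂O: 0.095·a + 0.16·b = 108.94
Eliminate a: (row1) − 0.37/0.095·(row2) → -0.588158·b = -258.173, so b = 438.9512.
Back-substitute: a = (166.12 − 0.035·438.9512) / 0.37 = 407.4506.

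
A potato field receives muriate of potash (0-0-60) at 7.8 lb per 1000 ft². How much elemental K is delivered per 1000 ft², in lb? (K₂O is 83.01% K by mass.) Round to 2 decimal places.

K₂O per 1000 ft² = 7.8 × 60% = 4.68 lb.
Elemental K = 4.68 × 0.8301 = 3.88487 lb per 1000 ft².

3.88 lb K per thousand sq ft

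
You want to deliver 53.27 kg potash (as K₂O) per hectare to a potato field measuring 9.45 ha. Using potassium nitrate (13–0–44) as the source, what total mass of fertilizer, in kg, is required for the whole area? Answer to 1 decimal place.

Product per hectare = 53.27 / 44% = 121.068 kg.
Total product = 121.068 × 9.45 = 1144.09 kg.

1144.1 kg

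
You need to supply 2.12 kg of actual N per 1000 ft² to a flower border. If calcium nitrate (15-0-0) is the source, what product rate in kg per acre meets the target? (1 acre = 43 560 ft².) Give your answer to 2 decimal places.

615.65 kg of product per acre

Product per 1000 ft² = 2.12 / 15% = 14.1333 kg.
Convert to per acre: 14.1333 × 43.56 = 615.648 kg.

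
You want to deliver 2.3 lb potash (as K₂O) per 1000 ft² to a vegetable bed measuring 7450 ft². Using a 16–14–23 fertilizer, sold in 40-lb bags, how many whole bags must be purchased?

2 bags

Product per 1000 ft² = 2.3 / 23% = 10 lb.
Total product = 10 × 7450 / 1000 = 74.5 lb.
Bags = ⌈74.5 / 40⌉ = 2.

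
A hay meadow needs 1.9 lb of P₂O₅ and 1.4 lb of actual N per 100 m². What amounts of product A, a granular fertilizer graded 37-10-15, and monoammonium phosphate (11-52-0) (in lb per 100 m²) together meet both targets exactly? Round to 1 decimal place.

2.9 lb product A, 3.1 lb monoammonium phosphate

Per-100 m² balance (a = product A, b = monoammonium phosphate):
P₂O₅: 0.1·a + 0.52·b = 1.9
N: 0.37·a + 0.11·b = 1.4
Eliminate b: (row1) − 0.52/0.11·(row2) → -1.64909·a = -4.71818, so a = 2.86108.
Then b = (1.4 − 0.37·2.86108) / 0.11 = 3.10364.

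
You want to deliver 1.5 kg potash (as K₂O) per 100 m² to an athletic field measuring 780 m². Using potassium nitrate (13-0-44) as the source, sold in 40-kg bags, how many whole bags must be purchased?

Product per 100 m² = 1.5 / 44% = 3.40909 kg.
Total product = 3.40909 × 780 / 100 = 26.5909 kg.
Bags = ⌈26.5909 / 40⌉ = 1.

1 bags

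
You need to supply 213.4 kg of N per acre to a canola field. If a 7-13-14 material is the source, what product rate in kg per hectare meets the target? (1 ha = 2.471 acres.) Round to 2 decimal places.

7533.02 kg of product per hectare

Product per acre = 213.4 / 7% = 3048.57 kg.
Convert to per hectare: 3048.57 × 2.471 = 7533.02 kg.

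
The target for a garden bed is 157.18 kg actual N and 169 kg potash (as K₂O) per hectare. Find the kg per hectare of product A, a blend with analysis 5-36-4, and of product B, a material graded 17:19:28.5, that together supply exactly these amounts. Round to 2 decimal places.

Let a = kg of product A, b = kg of product B (per hectare).
N: 0.05·a + 0.17·b = 157.18
K₂O: 0.04·a + 0.285·b = 169
Solving simultaneously: a = 2156.5503, b = 290.309.

2156.55 kg product A, 290.31 kg product B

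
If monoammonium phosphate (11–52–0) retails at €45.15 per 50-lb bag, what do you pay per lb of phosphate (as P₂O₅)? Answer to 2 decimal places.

€1.74 per lb P₂O₅

P₂O₅ in bag = 50 × 52% = 26 lb.
Cost per lb P₂O₅ = €45.15 / 26 = €1.7365.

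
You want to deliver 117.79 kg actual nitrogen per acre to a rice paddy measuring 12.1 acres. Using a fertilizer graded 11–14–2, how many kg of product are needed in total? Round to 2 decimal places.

12956.90 kg

Product per acre = 117.79 / 11% = 1070.82 kg.
Total product = 1070.82 × 12.1 = 12956.9 kg.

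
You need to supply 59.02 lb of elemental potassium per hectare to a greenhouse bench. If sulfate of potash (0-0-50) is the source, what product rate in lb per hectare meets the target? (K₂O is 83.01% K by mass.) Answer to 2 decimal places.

As K₂O: 59.02 / 0.8301 = 71.0999 lb per hectare.
Product per hectare = 71.0999 / 50% = 142.1997 lb.

142.20 lb of product per hectare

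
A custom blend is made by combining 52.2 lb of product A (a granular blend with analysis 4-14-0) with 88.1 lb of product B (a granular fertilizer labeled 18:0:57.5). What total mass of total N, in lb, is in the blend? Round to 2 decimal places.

N mass = 4%×52.2 + 18%×88.1 = 17.946 lb.

17.95 lb N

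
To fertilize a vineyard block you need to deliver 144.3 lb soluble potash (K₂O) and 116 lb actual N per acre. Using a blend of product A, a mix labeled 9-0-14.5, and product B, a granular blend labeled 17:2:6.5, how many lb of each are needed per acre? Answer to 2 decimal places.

903.78 lb product A, 203.88 lb product B

Per-acre balance (a = product A, b = product B):
K₂O: 0.145·a + 0.065·b = 144.3
N: 0.09·a + 0.17·b = 116
Eliminate b: (row1) − 0.065/0.17·(row2) → 0.110588·a = 99.9471, so a = 903.777.
Then b = (116 − 0.09·903.777) / 0.17 = 203.883.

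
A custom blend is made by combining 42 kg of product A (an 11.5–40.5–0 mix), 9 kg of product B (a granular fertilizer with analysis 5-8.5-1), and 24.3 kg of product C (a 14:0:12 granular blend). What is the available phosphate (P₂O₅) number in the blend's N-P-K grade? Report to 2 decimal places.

Total mass = 42 + 9 + 24.3 = 75.3 kg.
P₂O₅ mass = 40.5%×42 + 8.5%×9 + 0%×24.3 = 17.775 kg.
% P₂O₅ = 17.775 / 75.3 = 23.6056%.

23.61% P₂O₅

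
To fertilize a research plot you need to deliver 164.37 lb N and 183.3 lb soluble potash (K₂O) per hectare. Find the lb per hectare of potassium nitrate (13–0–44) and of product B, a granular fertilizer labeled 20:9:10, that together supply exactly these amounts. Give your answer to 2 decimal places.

With a, b = lb per hectare of potassium nitrate and product B:
N: 0.13·a + 0.2·b = 164.37
K₂O: 0.44·a + 0.1·b = 183.3
From row1: a = (164.37 − 0.2·b) / 0.13.
Into row2: 0.44·(164.37 − 0.2·b)/0.13 + 0.1·b = 183.3 → b = 646.584, a = 269.64.

269.64 lb potassium nitrate, 646.58 lb product B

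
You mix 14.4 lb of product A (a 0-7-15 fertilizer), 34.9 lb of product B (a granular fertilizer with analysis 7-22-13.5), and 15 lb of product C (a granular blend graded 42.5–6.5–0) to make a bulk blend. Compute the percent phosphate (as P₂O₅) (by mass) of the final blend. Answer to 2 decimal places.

15.02% P₂O₅

Total mass = 14.4 + 34.9 + 15 = 64.3 lb.
P₂O₅ mass = 7%×14.4 + 22%×34.9 + 6.5%×15 = 9.661 lb.
% P₂O₅ = 9.661 / 64.3 = 15.0249%.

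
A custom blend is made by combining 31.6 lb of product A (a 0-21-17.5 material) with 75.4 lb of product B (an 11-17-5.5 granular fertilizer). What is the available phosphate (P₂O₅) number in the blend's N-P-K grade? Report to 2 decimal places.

Total mass = 31.6 + 75.4 = 107 lb.
P₂O₅ mass = 21%×31.6 + 17%×75.4 = 19.454 lb.
% P₂O₅ = 19.454 / 107 = 18.1813%.

18.18% P₂O₅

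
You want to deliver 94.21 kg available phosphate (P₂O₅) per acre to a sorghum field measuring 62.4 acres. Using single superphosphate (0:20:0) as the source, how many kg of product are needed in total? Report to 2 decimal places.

Product per acre = 94.21 / 20% = 471.05 kg.
Total product = 471.05 × 62.4 = 29393.52 kg.

29393.52 kg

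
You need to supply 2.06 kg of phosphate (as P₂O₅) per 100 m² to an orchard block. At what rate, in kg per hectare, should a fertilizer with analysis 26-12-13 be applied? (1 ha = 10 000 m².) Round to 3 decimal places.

Product per 100 m² = 2.06 / 12% = 17.1667 kg.
Convert to per hectare: 17.1667 × 100 = 1716.6667 kg.

1716.667 kg of product per hectare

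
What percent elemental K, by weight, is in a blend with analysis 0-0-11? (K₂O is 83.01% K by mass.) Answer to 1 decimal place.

%K = 11 × 0.8301 = 9.1311%.

9.1% K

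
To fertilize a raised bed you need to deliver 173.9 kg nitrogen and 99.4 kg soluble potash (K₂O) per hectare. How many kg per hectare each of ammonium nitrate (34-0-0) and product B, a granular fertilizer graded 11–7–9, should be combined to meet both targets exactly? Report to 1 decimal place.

154.2 kg ammonium nitrate, 1104.4 kg product B

With a, b = kg per hectare of ammonium nitrate and product B:
N: 0.34·a + 0.11·b = 173.9
K₂O: 0·a + 0.09·b = 99.4
Solving simultaneously: a = 154.15, b = 1104.44.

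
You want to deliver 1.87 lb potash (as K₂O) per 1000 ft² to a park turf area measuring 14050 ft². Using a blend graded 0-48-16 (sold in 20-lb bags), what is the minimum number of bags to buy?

Product per 1000 ft² = 1.87 / 16% = 11.6875 lb.
Total product = 11.6875 × 14050 / 1000 = 164.209 lb.
Bags = ⌈164.209 / 20⌉ = 9.

9 bags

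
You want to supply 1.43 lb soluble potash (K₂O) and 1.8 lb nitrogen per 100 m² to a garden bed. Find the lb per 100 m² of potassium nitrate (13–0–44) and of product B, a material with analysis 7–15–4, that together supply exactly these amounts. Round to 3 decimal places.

Let a = lb of potassium nitrate, b = lb of product B (per 100 m²).
K₂O: 0.44·a + 0.04·b = 1.43
N: 0.13·a + 0.07·b = 1.8
Eliminate b: (row1) − 0.04/0.07·(row2) → 0.365714·a = 0.401429, so a = 1.09766.
Then b = (1.8 − 0.13·1.09766) / 0.07 = 23.6758.

1.098 lb potassium nitrate, 23.676 lb product B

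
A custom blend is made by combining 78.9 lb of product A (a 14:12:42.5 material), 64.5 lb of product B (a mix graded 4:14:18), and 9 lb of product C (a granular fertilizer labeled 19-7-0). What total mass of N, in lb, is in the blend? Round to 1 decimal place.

15.3 lb N

N mass = 14%×78.9 + 4%×64.5 + 19%×9 = 15.336 lb.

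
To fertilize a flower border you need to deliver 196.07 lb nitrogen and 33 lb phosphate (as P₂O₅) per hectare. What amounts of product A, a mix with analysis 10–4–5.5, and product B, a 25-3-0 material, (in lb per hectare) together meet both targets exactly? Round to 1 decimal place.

338.3 lb product A, 649.0 lb product B

Per-hectare balance (a = product A, b = product B):
N: 0.1·a + 0.25·b = 196.07
P₂O₅: 0.04·a + 0.03·b = 33
Eliminate b: (row1) − 0.25/0.03·(row2) → -0.233333·a = -78.93, so a = 338.271.
Then b = (33 − 0.04·338.271) / 0.03 = 648.971.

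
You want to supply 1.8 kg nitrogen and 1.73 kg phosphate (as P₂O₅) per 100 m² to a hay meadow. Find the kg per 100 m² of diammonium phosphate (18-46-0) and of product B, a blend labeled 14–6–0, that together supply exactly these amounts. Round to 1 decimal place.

2.5 kg diammonium phosphate, 9.6 kg product B

Let a = kg of diammonium phosphate, b = kg of product B (per 100 m²).
N: 0.18·a + 0.14·b = 1.8
P₂O₅: 0.46·a + 0.06·b = 1.73
Solving simultaneously: a = 2.50373, b = 9.63806.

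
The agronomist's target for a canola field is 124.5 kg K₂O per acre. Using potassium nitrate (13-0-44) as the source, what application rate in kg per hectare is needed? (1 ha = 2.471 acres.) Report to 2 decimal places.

Product per acre = 124.5 / 44% = 282.955 kg.
Convert to per hectare: 282.955 × 2.471 = 699.181 kg.

699.18 kg of product per hectare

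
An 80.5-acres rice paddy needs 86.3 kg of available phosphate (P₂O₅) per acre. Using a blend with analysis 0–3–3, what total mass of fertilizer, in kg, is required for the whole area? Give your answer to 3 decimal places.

231571.667 kg

Product per acre = 86.3 / 3% = 2876.67 kg.
Total product = 2876.67 × 80.5 = 231571.6667 kg.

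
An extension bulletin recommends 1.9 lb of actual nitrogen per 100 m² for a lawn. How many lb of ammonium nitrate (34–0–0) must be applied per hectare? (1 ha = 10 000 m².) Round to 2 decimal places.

Product per 100 m² = 1.9 / 34% = 5.58824 lb.
Convert to per hectare: 5.58824 × 100 = 558.824 lb.

558.82 lb of product per hectare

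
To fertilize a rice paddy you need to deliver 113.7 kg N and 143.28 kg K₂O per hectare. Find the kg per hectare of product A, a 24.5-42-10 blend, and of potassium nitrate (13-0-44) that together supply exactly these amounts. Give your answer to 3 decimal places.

With a, b = kg per hectare of product A and potassium nitrate:
N: 0.245·a + 0.13·b = 113.7
K₂O: 0.1·a + 0.44·b = 143.28
From row1: a = (113.7 − 0.13·b) / 0.245.
Into row2: 0.1·(113.7 − 0.13·b)/0.245 + 0.44·b = 143.28 → b = 250.3544, a = 331.2405.

331.241 kg product A, 250.354 kg potassium nitrate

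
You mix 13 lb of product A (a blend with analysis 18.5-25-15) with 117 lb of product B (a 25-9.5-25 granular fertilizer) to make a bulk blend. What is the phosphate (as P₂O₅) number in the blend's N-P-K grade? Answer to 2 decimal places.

Total mass = 13 + 117 = 130 lb.
P₂O₅ mass = 25%×13 + 9.5%×117 = 14.365 lb.
% P₂O₅ = 14.365 / 130 = 11.05%.

11.05% P₂O₅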